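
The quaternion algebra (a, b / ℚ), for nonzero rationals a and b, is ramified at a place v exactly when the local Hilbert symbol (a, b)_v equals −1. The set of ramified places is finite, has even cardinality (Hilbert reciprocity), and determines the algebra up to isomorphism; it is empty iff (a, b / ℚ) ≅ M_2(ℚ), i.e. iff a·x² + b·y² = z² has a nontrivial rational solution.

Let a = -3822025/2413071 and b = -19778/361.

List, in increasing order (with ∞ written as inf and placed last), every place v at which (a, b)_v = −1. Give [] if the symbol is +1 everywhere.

[11, 29, 31, inf]

(a, b) ≡ (-31, -19778) mod (ℚ^×)²; places V = {2, 3, 5, 11, 17, 19, 23, 29, 31, ∞}.
(a,b)_19: α=0, u≡16; β=-2, v≡1 (mod 19); (16|19)=+1, (1|19)=+1; sign (−1)^0·+1^-2·+1^0 = +1.
(a,b)_∞: sgn(-31)=−, sgn(-19778)=−, so -1.
(a,b)_3: α=-4, u≡2; β=0, v≡1 (mod 3); (2|3)=-1, (1|3)=+1; sign (−1)^0·-1^0·+1^-4 = +1.
(a,b)_11: α=0, u≡2; β=1, v≡8 (mod 11); (2|11)=-1, (8|11)=-1; sign (−1)^0·-1^1·-1^0 = -1.
(a,b)_5: α=2, u≡4; β=0, v≡2 (mod 5); (4|5)=+1, (2|5)=-1; sign (−1)^0·+1^0·-1^2 = +1.
(a,b)_17: α=2, u≡3; β=0, v≡11 (mod 17); (3|17)=-1, (11|17)=-1; sign (−1)^0·-1^0·-1^2 = +1.
(a,b)_31: α=-3, u≡21; β=1, v≡27 (mod 31); (21|31)=-1, (27|31)=-1; sign (−1)^1·-1^1·-1^-3 = -1.
(a,b)_29: α=0, u≡3; β=1, v≡10 (mod 29); (3|29)=-1, (10|29)=-1; sign (−1)^0·-1^1·-1^0 = -1.
(a,b)_2: α=0, β=1; u≡1, v≡7 (mod 8); ε(u)ε(v)=0·1, αω(v)=0·0, βω(u)=1·0; sum ≡ 0  ⇒  +1.
(a,b)_23: α=2, u≡22; β=0, v≡3 (mod 23); (22|23)=-1, (3|23)=+1; sign (−1)^0·-1^0·+1^2 = +1.
(-31, -19778 / ℚ) ramifies at {11, 29, 31, ∞}: a division algebra.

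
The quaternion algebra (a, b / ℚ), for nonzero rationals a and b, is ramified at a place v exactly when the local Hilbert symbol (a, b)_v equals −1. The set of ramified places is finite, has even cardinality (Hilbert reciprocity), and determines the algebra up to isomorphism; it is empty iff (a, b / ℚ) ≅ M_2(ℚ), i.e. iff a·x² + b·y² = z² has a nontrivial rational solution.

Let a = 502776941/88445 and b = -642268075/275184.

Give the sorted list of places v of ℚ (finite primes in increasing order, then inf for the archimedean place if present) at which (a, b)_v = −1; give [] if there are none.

(a, b) ≡ (4945, -596037) mod (ℚ^×)²; places V = {2, 3, 5, 7, 13, 17, 19, 23, 29, 31, 41, 43, ∞}.
(a,b)_7: α=-2, u≡5; β=-2, v≡3 (mod 7); (5|7)=-1, (3|7)=-1; sign (−1)^0·-1^-2·-1^-2 = +1.
(a,b)_31: α=2, u≡28; β=1, v≡11 (mod 31); (28|31)=+1, (11|31)=-1; sign (−1)^0·+1^1·-1^2 = +1.
(a,b)_43: α=1, u≡5; β=0, v≡5 (mod 43); (5|43)=-1, (5|43)=-1; sign (−1)^0·-1^0·-1^1 = -1.
(a,b)_5: α=-1, u≡4; β=2, v≡3 (mod 5); (4|5)=+1, (3|5)=-1; sign (−1)^0·+1^2·-1^-1 = -1.
(a,b)_41: α=0, u≡37; β=2, v≡20 (mod 41); (37|41)=+1, (20|41)=+1; sign (−1)^0·+1^2·+1^0 = +1.
(a,b)_23: α=3, u≡13; β=0, v≡4 (mod 23); (13|23)=+1, (4|23)=+1; sign (−1)^0·+1^0·+1^3 = +1.
(a,b)_19: α=-2, u≡7; β=0, v≡3 (mod 19); (7|19)=+1, (3|19)=-1; sign (−1)^0·+1^0·-1^-2 = +1.
(a,b)_13: α=0, u≡5; β=-1, v≡8 (mod 13); (5|13)=-1, (8|13)=-1; sign (−1)^0·-1^-1·-1^0 = -1.
(a,b)_2: α=0, β=-4; u≡1, v≡3 (mod 8); ε(u)ε(v)=0·1, αω(v)=0·1, βω(u)=-4·0; sum ≡ 0  ⇒  +1.
(a,b)_29: α=0, u≡18; β=1, v≡3 (mod 29); (18|29)=-1, (3|29)=-1; sign (−1)^0·-1^1·-1^0 = -1.
(a,b)_∞: sgn(4945)=+, sgn(-596037)=−, so +1.
(a,b)_17: α=0, u≡8; β=1, v≡14 (mod 17); (8|17)=+1, (14|17)=-1; sign (−1)^0·+1^1·-1^0 = +1.
(a,b)_3: α=0, u≡1; β=-3, v≡2 (mod 3); (1|3)=+1, (2|3)=-1; sign (−1)^0·+1^-3·-1^0 = +1.
Ram(4945, -596037) = {5, 13, 29, 43}; no ℚ_5-point on the conic.

[5, 13, 29, 43]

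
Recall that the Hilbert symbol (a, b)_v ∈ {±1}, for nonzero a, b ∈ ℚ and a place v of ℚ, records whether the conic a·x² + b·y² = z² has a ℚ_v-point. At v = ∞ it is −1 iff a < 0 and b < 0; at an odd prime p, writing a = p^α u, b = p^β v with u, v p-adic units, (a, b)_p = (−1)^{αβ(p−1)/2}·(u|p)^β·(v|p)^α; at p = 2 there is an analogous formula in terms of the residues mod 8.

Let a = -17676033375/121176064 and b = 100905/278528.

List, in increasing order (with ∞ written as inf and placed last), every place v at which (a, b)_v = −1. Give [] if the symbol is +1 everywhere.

[]

Mod squares: a ≡ -15015, b ≡ 1785. Check v ∈ {∞, 2, 3, 5, 7, 11, 13, 17, 31, 43}.
v=5: a=5^3·(≡2), b=5^1·(≡2) mod 5; (2|5)=-1, (2|5)=-1; (−1)^{3·1·2}·(-1)^1·(-1)^3 = +1.
v=13: a=13^1·(≡8), b=13^0·(≡4) mod 13; (8|13)=-1, (4|13)=+1; (−1)^{1·0·6}·(-1)^0·(+1)^1 = +1.
v=3: a=3^1·(≡2), b=3^1·(≡1) mod 3; (2|3)=-1, (1|3)=+1; (−1)^{1·1·1}·(-1)^1·(+1)^1 = +1.
v=31: a=31^2·(≡8), b=31^2·(≡16) mod 31; (8|31)=+1, (16|31)=+1; (−1)^{2·2·15}·(+1)^2·(+1)^2 = +1.
v=2: v_2(a)=-16, v_2(b)=-14; units ≡ 1, 1 (mod 8); ε·ε+αω+βω = 0·0+-16·0+-14·0 ≡ 0  ⇒  (a,b)_2 = +1.
v=7: a=7^3·(≡2), b=7^1·(≡6) mod 7; (2|7)=+1, (6|7)=-1; (−1)^{3·1·3}·(+1)^1·(-1)^3 = +1.
v=43: a=43^-2·(≡15), b=43^0·(≡37) mod 43; (15|43)=+1, (37|43)=-1; (−1)^{-2·0·21}·(+1)^0·(-1)^-2 = +1.
v=∞: -15015 < 0 and 1785 > 0  ⇒  (a,b)_∞ = +1.
v=17: a=17^0·(≡9), b=17^-1·(≡6) mod 17; (9|17)=+1, (6|17)=-1; (−1)^{0·-1·8}·(+1)^-1·(-1)^0 = +1.
v=11: a=11^1·(≡8), b=11^0·(≡3) mod 11; (8|11)=-1, (3|11)=+1; (−1)^{1·0·5}·(-1)^0·(+1)^1 = +1.
Every local symbol is +1, so the conic -15015·x² + 1785·y² = z² has ℚ_v-points for all v and hence a ℚ-point; (a, b / ℚ) ≅ M_2(ℚ).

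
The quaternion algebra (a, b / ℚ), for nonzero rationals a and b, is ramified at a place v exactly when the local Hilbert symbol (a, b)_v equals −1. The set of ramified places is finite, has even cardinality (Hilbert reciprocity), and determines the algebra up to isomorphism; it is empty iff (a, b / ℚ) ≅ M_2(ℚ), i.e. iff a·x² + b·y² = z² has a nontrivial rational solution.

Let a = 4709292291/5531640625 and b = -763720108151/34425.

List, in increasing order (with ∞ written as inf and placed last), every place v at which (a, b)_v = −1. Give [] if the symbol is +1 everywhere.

Mod squares: a ≡ 11, b ≡ -527527. Check v ∈ {∞, 2, 3, 5, 7, 11, 13, 17, 19, 31, 41}.
v=2: v_2(a)=0, v_2(b)=0; units ≡ 3, 1 (mod 8); ε·ε+αω+βω = 1·0+0·0+0·1 ≡ 0  ⇒  (a,b)_2 = +1.
v=13: a=13^0·(≡7), b=13^1·(≡8) mod 13; (7|13)=-1, (8|13)=-1; (−1)^{0·1·6}·(-1)^1·(-1)^0 = -1.
v=41: a=41^0·(≡24), b=41^2·(≡23) mod 41; (24|41)=-1, (23|41)=+1; (−1)^{0·2·20}·(-1)^2·(+1)^0 = +1.
v=5: a=5^-8·(≡1), b=5^-2·(≡2) mod 5; (1|5)=+1, (2|5)=-1; (−1)^{-8·-2·2}·(+1)^-2·(-1)^-8 = +1.
v=3: a=3^4·(≡2), b=3^-4·(≡2) mod 3; (2|3)=-1, (2|3)=-1; (−1)^{4·-4·1}·(-1)^-4·(-1)^4 = +1.
v=31: a=31^0·(≡22), b=31^1·(≡18) mod 31; (22|31)=-1, (18|31)=+1; (−1)^{0·1·15}·(-1)^1·(+1)^0 = -1.
v=17: a=17^-2·(≡5), b=17^-1·(≡7) mod 17; (5|17)=-1, (7|17)=-1; (−1)^{-2·-1·8}·(-1)^-1·(-1)^-2 = -1.
v=19: a=19^2·(≡7), b=19^0·(≡18) mod 19; (7|19)=+1, (18|19)=-1; (−1)^{2·0·9}·(+1)^0·(-1)^2 = +1.
v=∞: 11 > 0 and -527527 < 0  ⇒  (a,b)_∞ = +1.
v=11: a=11^5·(≡5), b=11^5·(≡9) mod 11; (5|11)=+1, (9|11)=+1; (−1)^{5·5·5}·(+1)^5·(+1)^5 = -1.
v=7: a=7^-2·(≡4), b=7^1·(≡1) mod 7; (4|7)=+1, (1|7)=+1; (−1)^{-2·1·3}·(+1)^1·(+1)^-2 = +1.
(11, -527527 / ℚ) ramifies at {11, 13, 17, 31}: a division algebra.

[11, 13, 17, 31]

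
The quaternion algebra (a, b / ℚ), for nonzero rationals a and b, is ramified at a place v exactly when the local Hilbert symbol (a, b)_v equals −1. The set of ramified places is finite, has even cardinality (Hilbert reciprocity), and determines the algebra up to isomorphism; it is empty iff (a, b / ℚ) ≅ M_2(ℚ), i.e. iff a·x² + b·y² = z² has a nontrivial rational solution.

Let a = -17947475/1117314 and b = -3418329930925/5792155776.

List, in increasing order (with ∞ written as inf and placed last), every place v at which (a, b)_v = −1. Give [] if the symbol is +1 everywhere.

(a, b) ≡ (-34086, -1482) mod (ℚ^×)²; places V = {2, 3, 5, 7, 11, 13, 19, 23, ∞}.
(a,b)_5: α=2, u≡4; β=2, v≡3 (mod 5); (4|5)=+1, (3|5)=-1; sign (−1)^0·+1^2·-1^2 = +1.
(a,b)_7: α=4, u≡4; β=6, v≡2 (mod 7); (4|7)=+1, (2|7)=+1; sign (−1)^0·+1^6·+1^4 = +1.
(a,b)_19: α=-1, u≡1; β=-1, v≡4 (mod 19); (1|19)=+1, (4|19)=+1; sign (−1)^1·+1^-1·+1^-1 = -1.
(a,b)_2: α=-1, β=-7; u≡5, v≡3 (mod 8); ε(u)ε(v)=0·1, αω(v)=-1·1, βω(u)=-7·1; sum ≡ 0  ⇒  +1.
(a,b)_11: α=-2, u≡3; β=-2, v≡9 (mod 11); (3|11)=+1, (9|11)=+1; sign (−1)^0·+1^-2·+1^-2 = +1.
(a,b)_∞: sgn(-34086)=−, sgn(-1482)=−, so -1.
(a,b)_13: α=1, u≡4; β=3, v≡1 (mod 13); (4|13)=+1, (1|13)=+1; sign (−1)^0·+1^3·+1^1 = +1.
(a,b)_3: α=-5, u≡2; β=-9, v≡1 (mod 3); (2|3)=-1, (1|3)=+1; sign (−1)^1·-1^-9·+1^-5 = +1.
(a,b)_23: α=1, u≡9; β=2, v≡1 (mod 23); (9|23)=+1, (1|23)=+1; sign (−1)^0·+1^2·+1^1 = +1.
|Ram(-34086, -1482)| = 2, even; anisotropic at {19, ∞}.

[19, inf]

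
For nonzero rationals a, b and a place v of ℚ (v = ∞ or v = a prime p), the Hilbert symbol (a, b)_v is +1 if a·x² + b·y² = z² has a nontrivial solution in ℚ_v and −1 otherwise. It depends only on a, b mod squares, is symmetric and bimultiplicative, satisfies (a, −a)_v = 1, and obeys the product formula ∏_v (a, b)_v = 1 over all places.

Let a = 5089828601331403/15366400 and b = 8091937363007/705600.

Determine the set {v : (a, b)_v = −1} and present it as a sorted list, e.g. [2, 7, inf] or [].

[2, 17, 23, 37]

Mod squares: a ≡ 14467, b ≡ 23. Check v ∈ {∞, 2, 3, 5, 7, 17, 23, 37, 41}.
v=17: a=17^3·(≡1), b=17^2·(≡6) mod 17; (1|17)=+1, (6|17)=-1; (−1)^{3·2·8}·(+1)^2·(-1)^3 = -1.
v=∞: 14467 > 0 and 23 > 0  ⇒  (a,b)_∞ = +1.
v=37: a=37^3·(≡7), b=37^2·(≡8) mod 37; (7|37)=+1, (8|37)=-1; (−1)^{3·2·18}·(+1)^2·(-1)^3 = -1.
v=3: a=3^0·(≡1), b=3^-2·(≡2) mod 3; (1|3)=+1, (2|3)=-1; (−1)^{0·-2·1}·(+1)^-2·(-1)^0 = +1.
v=5: a=5^-2·(≡3), b=5^-2·(≡3) mod 5; (3|5)=-1, (3|5)=-1; (−1)^{-2·-2·2}·(-1)^-2·(-1)^-2 = +1.
v=23: a=23^3·(≡13), b=23^3·(≡6) mod 23; (13|23)=+1, (6|23)=+1; (−1)^{3·3·11}·(+1)^3·(+1)^3 = -1.
v=7: a=7^-4·(≡3), b=7^-2·(≡1) mod 7; (3|7)=-1, (1|7)=+1; (−1)^{-4·-2·3}·(-1)^-2·(+1)^-4 = +1.
v=41: a=41^2·(≡3), b=41^2·(≡32) mod 41; (3|41)=-1, (32|41)=+1; (−1)^{2·2·20}·(-1)^2·(+1)^2 = +1.
v=2: v_2(a)=-8, v_2(b)=-6; units ≡ 3, 7 (mod 8); ε·ε+αω+βω = 1·1+-8·0+-6·1 ≡ 1  ⇒  (a,b)_2 = -1.
(14467, 23 / ℚ) ramifies at {2, 17, 23, 37}: a division algebra.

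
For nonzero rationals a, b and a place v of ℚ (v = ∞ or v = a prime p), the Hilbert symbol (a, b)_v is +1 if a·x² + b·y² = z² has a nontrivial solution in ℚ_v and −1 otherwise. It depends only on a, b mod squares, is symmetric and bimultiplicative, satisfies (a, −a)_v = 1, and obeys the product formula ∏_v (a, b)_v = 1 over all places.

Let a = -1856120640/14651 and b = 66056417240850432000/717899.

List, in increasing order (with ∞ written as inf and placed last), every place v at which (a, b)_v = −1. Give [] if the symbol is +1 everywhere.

(a, b) ≡ (-85215, 43355) mod (ℚ^×)²; places V = {2, 3, 5, 7, 11, 13, 19, 23, 29, ∞}.
(a,b)_13: α=-1, u≡9; β=-1, v≡6 (mod 13); (9|13)=+1, (6|13)=-1; sign (−1)^0·+1^-1·-1^-1 = -1.
(a,b)_29: α=2, u≡25; β=5, v≡13 (mod 29); (25|29)=+1, (13|29)=+1; sign (−1)^0·+1^5·+1^2 = +1.
(a,b)_2: α=6, β=16; u≡1, v≡3 (mod 8); ε(u)ε(v)=0·1, αω(v)=6·1, βω(u)=16·0; sum ≡ 0  ⇒  +1.
(a,b)_3: α=1, u≡2; β=2, v≡2 (mod 3); (2|3)=-1, (2|3)=-1; sign (−1)^0·-1^2·-1^1 = -1.
(a,b)_∞: sgn(-85215)=−, sgn(43355)=+, so +1.
(a,b)_11: α=2, u≡10; β=2, v≡9 (mod 11); (10|11)=-1, (9|11)=+1; sign (−1)^0·-1^2·+1^2 = +1.
(a,b)_19: α=1, u≡15; β=2, v≡7 (mod 19); (15|19)=-1, (7|19)=+1; sign (−1)^0·-1^2·+1^1 = +1.
(a,b)_5: α=1, u≡2; β=3, v≡4 (mod 5); (2|5)=-1, (4|5)=+1; sign (−1)^0·-1^3·+1^1 = -1.
(a,b)_7: α=-2, u≡5; β=-4, v≡2 (mod 7); (5|7)=-1, (2|7)=+1; sign (−1)^0·-1^-4·+1^-2 = +1.
(a,b)_23: α=-1, u≡21; β=-1, v≡20 (mod 23); (21|23)=-1, (20|23)=-1; sign (−1)^1·-1^-1·-1^-1 = -1.
Ram(-85215, 43355) = {3, 5, 13, 23}; no ℚ_3-point on the conic.

[3, 5, 13, 23]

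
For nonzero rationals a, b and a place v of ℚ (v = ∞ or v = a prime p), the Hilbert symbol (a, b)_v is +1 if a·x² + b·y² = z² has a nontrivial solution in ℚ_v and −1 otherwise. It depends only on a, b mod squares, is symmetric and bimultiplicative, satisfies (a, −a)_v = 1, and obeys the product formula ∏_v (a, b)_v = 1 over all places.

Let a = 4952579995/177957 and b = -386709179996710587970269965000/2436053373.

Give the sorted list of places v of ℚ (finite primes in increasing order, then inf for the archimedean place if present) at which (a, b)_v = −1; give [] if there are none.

(a, b) ≡ (421135, -3874442) mod (ℚ^×)²; places V = {2, 3, 5, 11, 13, 17, 19, 23, 31, ∞}.
(a,b)_17: α=2, u≡3; β=4, v≡12 (mod 17); (3|17)=-1, (12|17)=-1; sign (−1)^0·-1^4·-1^2 = +1.
(a,b)_11: α=1, u≡9; β=3, v≡3 (mod 11); (9|11)=+1, (3|11)=+1; sign (−1)^1·+1^3·+1^1 = -1.
(a,b)_5: α=1, u≡2; β=4, v≡2 (mod 5); (2|5)=-1, (2|5)=-1; sign (−1)^0·-1^4·-1^1 = -1.
(a,b)_31: α=1, u≡4; β=3, v≡8 (mod 31); (4|31)=+1, (8|31)=+1; sign (−1)^1·+1^3·+1^1 = -1.
(a,b)_3: α=-4, u≡1; β=-8, v≡1 (mod 3); (1|3)=+1, (1|3)=+1; sign (−1)^0·+1^-8·+1^-4 = +1.
(a,b)_2: α=0, β=3; u≡7, v≡3 (mod 8); ε(u)ε(v)=1·1, αω(v)=0·1, βω(u)=3·0; sum ≡ 1  ⇒  -1.
(a,b)_23: α=2, u≡20; β=7, v≡17 (mod 23); (20|23)=-1, (17|23)=-1; sign (−1)^0·-1^7·-1^2 = -1.
(a,b)_∞: sgn(421135)=+, sgn(-3874442)=−, so +1.
(a,b)_13: α=-3, u≡4; β=-5, v≡10 (mod 13); (4|13)=+1, (10|13)=+1; sign (−1)^0·+1^-5·+1^-3 = +1.
(a,b)_19: α=1, u≡1; β=3, v≡17 (mod 19); (1|19)=+1, (17|19)=+1; sign (−1)^1·+1^3·+1^1 = -1.
(421135, -3874442 / ℚ) ramifies at {2, 5, 11, 19, 23, 31}: a division algebra.

[2, 5, 11, 19, 23, 31]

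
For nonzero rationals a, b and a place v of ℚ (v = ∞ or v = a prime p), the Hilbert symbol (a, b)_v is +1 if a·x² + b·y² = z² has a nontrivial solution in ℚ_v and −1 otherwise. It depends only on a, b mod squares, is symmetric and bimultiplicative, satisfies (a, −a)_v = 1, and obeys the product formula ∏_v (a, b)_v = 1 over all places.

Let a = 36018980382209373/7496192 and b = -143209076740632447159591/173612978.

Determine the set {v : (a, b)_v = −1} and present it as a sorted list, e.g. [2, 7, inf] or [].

[2, 3, 19, 37, 41, 47]

(a, b) ≡ (3178081626, -32062) mod (ℚ^×)²; places V = {2, 3, 7, 11, 17, 19, 23, 37, 41, 47, ∞}.
(a,b)_41: α=1, u≡25; β=1, v≡17 (mod 41); (25|41)=+1, (17|41)=-1; sign (−1)^0·+1^1·-1^1 = -1.
(a,b)_19: α=1, u≡16; β=4, v≡14 (mod 19); (16|19)=+1, (14|19)=-1; sign (−1)^0·+1^4·-1^1 = -1.
(a,b)_∞: sgn(3178081626)=+, sgn(-32062)=−, so +1.
(a,b)_7: α=0, u≡6; β=-2, v≡5 (mod 7); (6|7)=-1, (5|7)=-1; sign (−1)^0·-1^-2·-1^0 = +1.
(a,b)_47: α=1, u≡11; β=2, v≡46 (mod 47); (11|47)=-1, (46|47)=-1; sign (−1)^0·-1^2·-1^1 = -1.
(a,b)_17: α=1, u≡13; β=1, v≡15 (mod 17); (13|17)=+1, (15|17)=+1; sign (−1)^0·+1^1·+1^1 = +1.
(a,b)_37: α=1, u≡1; β=2, v≡32 (mod 37); (1|37)=+1, (32|37)=-1; sign (−1)^0·+1^2·-1^1 = -1.
(a,b)_11: α=-4, u≡9; β=-6, v≡9 (mod 11); (9|11)=+1, (9|11)=+1; sign (−1)^0·+1^-6·+1^-4 = +1.
(a,b)_3: α=5, u≡2; β=4, v≡2 (mod 3); (2|3)=-1, (2|3)=-1; sign (−1)^0·-1^4·-1^5 = -1.
(a,b)_23: α=5, u≡19; β=5, v≡13 (mod 23); (19|23)=-1, (13|23)=+1; sign (−1)^1·-1^5·+1^5 = +1.
(a,b)_2: α=-9, β=-1; u≡5, v≡1 (mod 8); ε(u)ε(v)=0·0, αω(v)=-9·0, βω(u)=-1·1; sum ≡ 1  ⇒  -1.
|Ram(3178081626, -32062)| = 6, even; anisotropic at {2, 3, 19, 37, 41, 47}.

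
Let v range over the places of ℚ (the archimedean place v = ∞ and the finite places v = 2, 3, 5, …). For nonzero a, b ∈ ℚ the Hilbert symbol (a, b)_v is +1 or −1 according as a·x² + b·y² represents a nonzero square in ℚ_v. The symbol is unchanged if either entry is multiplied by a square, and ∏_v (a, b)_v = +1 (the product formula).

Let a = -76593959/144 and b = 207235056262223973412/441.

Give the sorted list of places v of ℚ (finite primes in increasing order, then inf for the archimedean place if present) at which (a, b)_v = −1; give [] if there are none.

(a, b) ≡ (-265031, 6095713) mod (ℚ^×)²; places V = {2, 3, 7, 11, 13, 17, 19, 23, 29, 37, ∞}.
(a,b)_29: α=1, u≡25; β=3, v≡25 (mod 29); (25|29)=+1, (25|29)=+1; sign (−1)^0·+1^3·+1^1 = +1.
(a,b)_11: α=0, u≡9; β=2, v≡2 (mod 11); (9|11)=+1, (2|11)=-1; sign (−1)^0·+1^2·-1^0 = +1.
(a,b)_37: α=1, u≡17; β=3, v≡36 (mod 37); (17|37)=-1, (36|37)=+1; sign (−1)^0·-1^3·+1^1 = -1.
(a,b)_3: α=-2, u≡1; β=-2, v≡1 (mod 3); (1|3)=+1, (1|3)=+1; sign (−1)^0·+1^-2·+1^-2 = +1.
(a,b)_7: α=0, u≡5; β=-2, v≡1 (mod 7); (5|7)=-1, (1|7)=+1; sign (−1)^0·-1^-2·+1^0 = +1.
(a,b)_13: α=1, u≡4; β=3, v≡9 (mod 13); (4|13)=+1, (9|13)=+1; sign (−1)^0·+1^3·+1^1 = +1.
(a,b)_17: α=2, u≡2; β=0, v≡3 (mod 17); (2|17)=+1, (3|17)=-1; sign (−1)^0·+1^0·-1^2 = +1.
(a,b)_23: α=0, u≡11; β=1, v≡2 (mod 23); (11|23)=-1, (2|23)=+1; sign (−1)^0·-1^1·+1^0 = -1.
(a,b)_19: α=1, u≡11; β=3, v≡15 (mod 19); (11|19)=+1, (15|19)=-1; sign (−1)^1·+1^3·-1^1 = +1.
(a,b)_∞: sgn(-265031)=−, sgn(6095713)=+, so +1.
(a,b)_2: α=-4, β=2; u≡1, v≡1 (mod 8); ε(u)ε(v)=0·0, αω(v)=-4·0, βω(u)=2·0; sum ≡ 0  ⇒  +1.
(-265031, 6095713 / ℚ) ramifies at {23, 37}: a division algebra.

[23, 37]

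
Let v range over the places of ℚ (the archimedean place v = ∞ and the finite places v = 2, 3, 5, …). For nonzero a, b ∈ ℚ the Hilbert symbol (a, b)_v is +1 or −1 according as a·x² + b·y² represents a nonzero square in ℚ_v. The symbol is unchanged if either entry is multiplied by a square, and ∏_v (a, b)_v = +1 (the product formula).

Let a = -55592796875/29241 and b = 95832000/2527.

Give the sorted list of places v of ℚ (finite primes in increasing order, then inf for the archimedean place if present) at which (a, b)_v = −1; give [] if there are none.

[11, 23]

(a, b) ≡ (-72611, 385) mod (ℚ^×)²; places V = {2, 3, 5, 7, 11, 19, 23, 41, ∞}.
(a,b)_11: α=1, u≡10; β=3, v≡2 (mod 11); (10|11)=-1, (2|11)=-1; sign (−1)^1·-1^3·-1^1 = -1.
(a,b)_3: α=-4, u≡1; β=2, v≡1 (mod 3); (1|3)=+1, (1|3)=+1; sign (−1)^0·+1^2·+1^-4 = +1.
(a,b)_19: α=-2, u≡9; β=-2, v≡4 (mod 19); (9|19)=+1, (4|19)=+1; sign (−1)^0·+1^-2·+1^-2 = +1.
(a,b)_41: α=1, u≡9; β=0, v≡25 (mod 41); (9|41)=+1, (25|41)=+1; sign (−1)^0·+1^0·+1^1 = +1.
(a,b)_23: α=1, u≡5; β=0, v≡10 (mod 23); (5|23)=-1, (10|23)=-1; sign (−1)^0·-1^0·-1^1 = -1.
(a,b)_∞: sgn(-72611)=−, sgn(385)=+, so +1.
(a,b)_2: α=0, β=6; u≡5, v≡1 (mod 8); ε(u)ε(v)=0·0, αω(v)=0·0, βω(u)=6·1; sum ≡ 0  ⇒  +1.
(a,b)_7: α=3, u≡4; β=-1, v≡3 (mod 7); (4|7)=+1, (3|7)=-1; sign (−1)^1·+1^-1·-1^3 = +1.
(a,b)_5: α=6, u≡1; β=3, v≡3 (mod 5); (1|5)=+1, (3|5)=-1; sign (−1)^0·+1^3·-1^6 = +1.
Ram(-72611, 385) = {11, 23}; no ℚ_11-point on the conic.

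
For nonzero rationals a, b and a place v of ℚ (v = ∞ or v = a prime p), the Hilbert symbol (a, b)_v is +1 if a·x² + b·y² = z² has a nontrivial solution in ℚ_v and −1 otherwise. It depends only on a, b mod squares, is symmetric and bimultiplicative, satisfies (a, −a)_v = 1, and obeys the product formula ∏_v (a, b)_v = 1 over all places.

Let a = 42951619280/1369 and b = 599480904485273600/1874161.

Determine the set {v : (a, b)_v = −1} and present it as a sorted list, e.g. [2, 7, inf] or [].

Mod squares: a ≡ 5, b ≡ 2726. Check v ∈ {∞, 2, 5, 17, 29, 37, 47}.
v=∞: 5 > 0 and 2726 > 0  ⇒  (a,b)_∞ = +1.
v=2: v_2(a)=4, v_2(b)=15; units ≡ 5, 3 (mod 8); ε·ε+αω+βω = 0·1+4·1+15·1 ≡ 1  ⇒  (a,b)_2 = -1.
v=37: a=37^-2·(≡5), b=37^-4·(≡11) mod 37; (5|37)=-1, (11|37)=+1; (−1)^{-2·-4·18}·(-1)^-4·(+1)^-2 = +1.
v=47: a=47^2·(≡19), b=47^3·(≡13) mod 47; (19|47)=-1, (13|47)=-1; (−1)^{2·3·23}·(-1)^3·(-1)^2 = -1.
v=17: a=17^2·(≡12), b=17^2·(≡7) mod 17; (12|17)=-1, (7|17)=-1; (−1)^{2·2·8}·(-1)^2·(-1)^2 = +1.
v=29: a=29^2·(≡1), b=29^3·(≡9) mod 29; (1|29)=+1, (9|29)=+1; (−1)^{2·3·14}·(+1)^3·(+1)^2 = +1.
v=5: a=5^1·(≡4), b=5^2·(≡4) mod 5; (4|5)=+1, (4|5)=+1; (−1)^{1·2·2}·(+1)^2·(+1)^1 = +1.
(5, 2726 / ℚ) ramifies at {2, 47}: a division algebra.

[2, 47]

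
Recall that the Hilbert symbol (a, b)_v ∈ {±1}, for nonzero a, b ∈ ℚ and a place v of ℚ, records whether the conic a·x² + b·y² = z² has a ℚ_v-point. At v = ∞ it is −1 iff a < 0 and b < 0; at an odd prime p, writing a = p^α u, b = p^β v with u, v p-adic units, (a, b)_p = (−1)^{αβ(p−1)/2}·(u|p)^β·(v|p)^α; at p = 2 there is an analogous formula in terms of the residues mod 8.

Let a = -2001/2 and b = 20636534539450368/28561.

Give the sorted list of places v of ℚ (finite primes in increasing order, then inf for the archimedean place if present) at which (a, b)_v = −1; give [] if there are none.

Mod squares: a ≡ -4002, b ≡ 102718. Check v ∈ {∞, 2, 3, 7, 11, 13, 23, 29}.
v=3: a=3^1·(≡1), b=3^2·(≡1) mod 3; (1|3)=+1, (1|3)=+1; (−1)^{1·2·1}·(+1)^2·(+1)^1 = +1.
v=2: v_2(a)=-1, v_2(b)=11; units ≡ 7, 7 (mod 8); ε·ε+αω+βω = 1·1+-1·0+11·0 ≡ 1  ⇒  (a,b)_2 = -1.
v=∞: -4002 < 0 and 102718 > 0  ⇒  (a,b)_∞ = +1.
v=11: a=11^0·(≡6), b=11^1·(≡10) mod 11; (6|11)=-1, (10|11)=-1; (−1)^{0·1·5}·(-1)^1·(-1)^0 = -1.
v=29: a=29^1·(≡9), b=29^3·(≡28) mod 29; (9|29)=+1, (28|29)=+1; (−1)^{1·3·14}·(+1)^3·(+1)^1 = +1.
v=23: a=23^1·(≡14), b=23^3·(≡16) mod 23; (14|23)=-1, (16|23)=+1; (−1)^{1·3·11}·(-1)^3·(+1)^1 = +1.
v=13: a=13^0·(≡7), b=13^-4·(≡6) mod 13; (7|13)=-1, (6|13)=-1; (−1)^{0·-4·6}·(-1)^-4·(-1)^0 = +1.
v=7: a=7^0·(≡4), b=7^3·(≡4) mod 7; (4|7)=+1, (4|7)=+1; (−1)^{0·3·3}·(+1)^3·(+1)^0 = +1.
|Ram(-4002, 102718)| = 2, even; anisotropic at {2, 11}.

[2, 11]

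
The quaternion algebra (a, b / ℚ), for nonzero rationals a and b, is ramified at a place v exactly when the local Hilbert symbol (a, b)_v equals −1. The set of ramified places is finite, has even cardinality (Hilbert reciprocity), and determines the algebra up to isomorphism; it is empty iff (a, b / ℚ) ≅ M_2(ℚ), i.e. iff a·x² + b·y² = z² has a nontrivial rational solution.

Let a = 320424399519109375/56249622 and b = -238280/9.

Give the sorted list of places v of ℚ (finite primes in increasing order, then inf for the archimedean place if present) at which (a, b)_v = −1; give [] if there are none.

(a, b) ≡ (2809114, -59570) mod (ℚ^×)²; places V = {2, 3, 5, 7, 11, 13, 17, 19, 23, 29, 37, 41, ∞}.
(a,b)_11: α=-1, u≡5; β=0, v≡10 (mod 11); (5|11)=+1, (10|11)=-1; sign (−1)^0·+1^0·-1^-1 = -1.
(a,b)_13: α=-2, u≡4; β=0, v≡4 (mod 13); (4|13)=+1, (4|13)=+1; sign (−1)^0·+1^0·+1^-2 = +1.
(a,b)_41: α=-2, u≡2; β=0, v≡15 (mod 41); (2|41)=+1, (15|41)=-1; sign (−1)^0·+1^0·-1^-2 = +1.
(a,b)_23: α=2, u≡12; β=1, v≡4 (mod 23); (12|23)=+1, (4|23)=+1; sign (−1)^0·+1^1·+1^2 = +1.
(a,b)_29: α=3, u≡1; β=0, v≡24 (mod 29); (1|29)=+1, (24|29)=+1; sign (−1)^0·+1^0·+1^3 = +1.
(a,b)_∞: sgn(2809114)=+, sgn(-59570)=−, so +1.
(a,b)_3: α=-2, u≡1; β=-2, v≡1 (mod 3); (1|3)=+1, (1|3)=+1; sign (−1)^0·+1^-2·+1^-2 = +1.
(a,b)_2: α=-1, β=3; u≡5, v≡7 (mod 8); ε(u)ε(v)=0·1, αω(v)=-1·0, βω(u)=3·1; sum ≡ 1  ⇒  -1.
(a,b)_7: α=1, u≡6; β=1, v≡4 (mod 7); (6|7)=-1, (4|7)=+1; sign (−1)^1·-1^1·+1^1 = +1.
(a,b)_17: α=1, u≡15; β=0, v≡1 (mod 17); (15|17)=+1, (1|17)=+1; sign (−1)^0·+1^0·+1^1 = +1.
(a,b)_5: α=6, u≡4; β=1, v≡1 (mod 5); (4|5)=+1, (1|5)=+1; sign (−1)^0·+1^1·+1^6 = +1.
(a,b)_37: α=1, u≡23; β=1, v≡8 (mod 37); (23|37)=-1, (8|37)=-1; sign (−1)^0·-1^1·-1^1 = +1.
(a,b)_19: α=2, u≡15; β=0, v≡2 (mod 19); (15|19)=-1, (2|19)=-1; sign (−1)^0·-1^0·-1^2 = +1.
|Ram(2809114, -59570)| = 2, even; anisotropic at {2, 11}.

[2, 11]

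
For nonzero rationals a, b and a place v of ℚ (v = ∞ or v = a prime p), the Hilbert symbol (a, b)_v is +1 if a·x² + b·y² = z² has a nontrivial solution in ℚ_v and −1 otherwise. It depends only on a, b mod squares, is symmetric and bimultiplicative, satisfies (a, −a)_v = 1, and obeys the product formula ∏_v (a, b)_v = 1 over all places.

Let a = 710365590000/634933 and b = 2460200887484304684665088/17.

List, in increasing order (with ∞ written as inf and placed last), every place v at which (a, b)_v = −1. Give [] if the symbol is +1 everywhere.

[3, 11, 13, 29, 37, 43]

Mod squares: a ≡ 848003, b ≡ 317311698561. Check v ∈ {∞, 2, 3, 5, 11, 13, 17, 23, 29, 37, 41, 43}.
v=41: a=41^1·(≡29), b=41^3·(≡29) mod 41; (29|41)=-1, (29|41)=-1; (−1)^{1·3·20}·(-1)^3·(-1)^1 = +1.
v=13: a=13^-3·(≡9), b=13^1·(≡8) mod 13; (9|13)=+1, (8|13)=-1; (−1)^{-3·1·6}·(+1)^1·(-1)^-3 = -1.
v=29: a=29^0·(≡10), b=29^1·(≡6) mod 29; (10|29)=-1, (6|29)=+1; (−1)^{0·1·14}·(-1)^1·(+1)^0 = -1.
v=37: a=37^1·(≡25), b=37^3·(≡19) mod 37; (25|37)=+1, (19|37)=-1; (−1)^{1·3·18}·(+1)^3·(-1)^1 = -1.
v=11: a=11^2·(≡10), b=11^3·(≡10) mod 11; (10|11)=-1, (10|11)=-1; (−1)^{2·3·5}·(-1)^3·(-1)^2 = -1.
v=∞: 848003 > 0 and 317311698561 > 0  ⇒  (a,b)_∞ = +1.
v=3: a=3^2·(≡2), b=3^1·(≡2) mod 3; (2|3)=-1, (2|3)=-1; (−1)^{2·1·1}·(-1)^1·(-1)^2 = -1.
v=2: v_2(a)=4, v_2(b)=8; units ≡ 3, 1 (mod 8); ε·ε+αω+βω = 1·0+4·0+8·1 ≡ 0  ⇒  (a,b)_2 = +1.
v=17: a=17^-2·(≡2), b=17^-1·(≡1) mod 17; (2|17)=+1, (1|17)=+1; (−1)^{-2·-1·8}·(+1)^-1·(+1)^-2 = +1.
v=23: a=23^0·(≡1), b=23^1·(≡1) mod 23; (1|23)=+1, (1|23)=+1; (−1)^{0·1·11}·(+1)^1·(+1)^0 = +1.
v=43: a=43^1·(≡2), b=43^3·(≡19) mod 43; (2|43)=-1, (19|43)=-1; (−1)^{1·3·21}·(-1)^3·(-1)^1 = -1.
v=5: a=5^4·(≡3), b=5^0·(≡4) mod 5; (3|5)=-1, (4|5)=+1; (−1)^{4·0·2}·(-1)^0·(+1)^4 = +1.
(848003, 317311698561 / ℚ) ramifies at {3, 11, 13, 29, 37, 43}: a division algebra.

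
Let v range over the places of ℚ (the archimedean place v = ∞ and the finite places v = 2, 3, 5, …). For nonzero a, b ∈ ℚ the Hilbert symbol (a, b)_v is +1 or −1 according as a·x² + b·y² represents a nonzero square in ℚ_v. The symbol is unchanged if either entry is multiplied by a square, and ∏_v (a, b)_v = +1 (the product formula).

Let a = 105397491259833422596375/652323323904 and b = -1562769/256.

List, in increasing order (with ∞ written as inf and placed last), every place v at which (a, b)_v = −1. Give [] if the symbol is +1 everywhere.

(a, b) ≡ (158730, -481) mod (ℚ^×)²; places V = {2, 3, 5, 7, 11, 13, 19, 23, 37, ∞}.
(a,b)_37: α=3, u≡22; β=1, v≡19 (mod 37); (22|37)=-1, (19|37)=-1; sign (−1)^0·-1^1·-1^3 = +1.
(a,b)_7: α=-2, u≡5; β=0, v≡4 (mod 7); (5|7)=-1, (4|7)=+1; sign (−1)^0·-1^0·+1^-2 = +1.
(a,b)_∞: sgn(158730)=+, sgn(-481)=−, so +1.
(a,b)_23: α=-2, u≡22; β=0, v≡4 (mod 23); (22|23)=-1, (4|23)=+1; sign (−1)^0·-1^0·+1^-2 = +1.
(a,b)_19: α=6, u≡9; β=2, v≡13 (mod 19); (9|19)=+1, (13|19)=-1; sign (−1)^0·+1^2·-1^6 = +1.
(a,b)_5: α=3, u≡4; β=0, v≡1 (mod 5); (4|5)=+1, (1|5)=+1; sign (−1)^0·+1^0·+1^3 = +1.
(a,b)_2: α=-23, β=-8; u≡5, v≡7 (mod 8); ε(u)ε(v)=0·1, αω(v)=-23·0, βω(u)=-8·1; sum ≡ 0  ⇒  +1.
(a,b)_3: α=-1, u≡2; β=2, v≡2 (mod 3); (2|3)=-1, (2|3)=-1; sign (−1)^0·-1^2·-1^-1 = -1.
(a,b)_13: α=3, u≡9; β=1, v≡7 (mod 13); (9|13)=+1, (7|13)=-1; sign (−1)^0·+1^1·-1^3 = -1.
(a,b)_11: α=5, u≡5; β=0, v≡4 (mod 11); (5|11)=+1, (4|11)=+1; sign (−1)^0·+1^0·+1^5 = +1.
(158730, -481 / ℚ) ramifies at {3, 13}: a division algebra.

[3, 13]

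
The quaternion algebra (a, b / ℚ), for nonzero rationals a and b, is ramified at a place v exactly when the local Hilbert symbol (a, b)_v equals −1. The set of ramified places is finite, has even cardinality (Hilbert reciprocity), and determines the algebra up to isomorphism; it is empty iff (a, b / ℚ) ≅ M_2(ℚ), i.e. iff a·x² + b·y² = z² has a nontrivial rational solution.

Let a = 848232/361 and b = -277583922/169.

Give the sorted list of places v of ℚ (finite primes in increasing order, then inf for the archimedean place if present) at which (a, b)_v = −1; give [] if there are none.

(a, b) ≡ (2618, -2) mod (ℚ^×)²; places V = {2, 3, 7, 11, 13, 17, 19, ∞}.
(a,b)_11: α=1, u≡10; β=2, v≡3 (mod 11); (10|11)=-1, (3|11)=+1; sign (−1)^0·-1^2·+1^1 = +1.
(a,b)_3: α=4, u≡2; β=4, v≡1 (mod 3); (2|3)=-1, (1|3)=+1; sign (−1)^0·-1^4·+1^4 = +1.
(a,b)_17: α=1, u≡13; β=2, v≡15 (mod 17); (13|17)=+1, (15|17)=+1; sign (−1)^0·+1^2·+1^1 = +1.
(a,b)_19: α=-2, u≡15; β=0, v≡1 (mod 19); (15|19)=-1, (1|19)=+1; sign (−1)^0·-1^0·+1^-2 = +1.
(a,b)_2: α=3, β=1; u≡5, v≡7 (mod 8); ε(u)ε(v)=0·1, αω(v)=3·0, βω(u)=1·1; sum ≡ 1  ⇒  -1.
(a,b)_∞: sgn(2618)=+, sgn(-2)=−, so +1.
(a,b)_7: α=1, u≡5; β=2, v≡3 (mod 7); (5|7)=-1, (3|7)=-1; sign (−1)^0·-1^2·-1^1 = -1.
(a,b)_13: α=0, u≡6; β=-2, v≡8 (mod 13); (6|13)=-1, (8|13)=-1; sign (−1)^0·-1^-2·-1^0 = +1.
(2618, -2 / ℚ) ramifies at {2, 7}: a division algebra.

[2, 7]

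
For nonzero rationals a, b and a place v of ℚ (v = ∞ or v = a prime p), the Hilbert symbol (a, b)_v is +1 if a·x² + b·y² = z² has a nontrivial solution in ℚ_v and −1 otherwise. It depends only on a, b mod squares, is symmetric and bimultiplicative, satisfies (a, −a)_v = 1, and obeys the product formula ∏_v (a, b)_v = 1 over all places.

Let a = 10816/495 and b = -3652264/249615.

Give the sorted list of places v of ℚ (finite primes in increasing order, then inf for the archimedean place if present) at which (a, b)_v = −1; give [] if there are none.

[5, 7]

(a, b) ≡ (55, -2310) mod (ℚ^×)²; places V = {2, 3, 5, 7, 11, 13, 43, ∞}.
(a,b)_13: α=2, u≡12; β=0, v≡4 (mod 13); (12|13)=+1, (4|13)=+1; sign (−1)^0·+1^0·+1^2 = +1.
(a,b)_5: α=-1, u≡4; β=-1, v≡2 (mod 5); (4|5)=+1, (2|5)=-1; sign (−1)^0·+1^-1·-1^-1 = -1.
(a,b)_11: α=-1, u≡3; β=3, v≡2 (mod 11); (3|11)=+1, (2|11)=-1; sign (−1)^1·+1^3·-1^-1 = +1.
(a,b)_43: α=0, u≡3; β=-2, v≡26 (mod 43); (3|43)=-1, (26|43)=-1; sign (−1)^0·-1^-2·-1^0 = +1.
(a,b)_3: α=-2, u≡1; β=-3, v≡1 (mod 3); (1|3)=+1, (1|3)=+1; sign (−1)^0·+1^-3·+1^-2 = +1.
(a,b)_7: α=0, u≡3; β=3, v≡3 (mod 7); (3|7)=-1, (3|7)=-1; sign (−1)^0·-1^3·-1^0 = -1.
(a,b)_2: α=6, β=3; u≡7, v≡5 (mod 8); ε(u)ε(v)=1·0, αω(v)=6·1, βω(u)=3·0; sum ≡ 0  ⇒  +1.
(a,b)_∞: sgn(55)=+, sgn(-2310)=−, so +1.
Ram(55, -2310) = {5, 7}; no ℚ_5-point on the conic.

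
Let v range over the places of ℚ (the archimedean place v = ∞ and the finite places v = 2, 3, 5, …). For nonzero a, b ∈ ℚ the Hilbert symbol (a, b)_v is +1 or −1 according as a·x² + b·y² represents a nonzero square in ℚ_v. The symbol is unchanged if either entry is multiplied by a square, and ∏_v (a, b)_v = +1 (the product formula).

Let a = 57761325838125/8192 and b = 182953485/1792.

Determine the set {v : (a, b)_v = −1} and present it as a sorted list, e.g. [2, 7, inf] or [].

(a, b) ≡ (42, 1155) mod (ℚ^×)²; places V = {2, 3, 5, 7, 11, 13, ∞}.
(a,b)_13: α=2, u≡1; β=2, v≡5 (mod 13); (1|13)=+1, (5|13)=-1; sign (−1)^0·+1^2·-1^2 = +1.
(a,b)_5: α=4, u≡3; β=1, v≡1 (mod 5); (3|5)=-1, (1|5)=+1; sign (−1)^0·-1^1·+1^4 = -1.
(a,b)_11: α=0, u≡1; β=1, v≡8 (mod 11); (1|11)=+1, (8|11)=-1; sign (−1)^0·+1^1·-1^0 = +1.
(a,b)_7: α=3, u≡3; β=-1, v≡2 (mod 7); (3|7)=-1, (2|7)=+1; sign (−1)^1·-1^-1·+1^3 = +1.
(a,b)_3: α=13, u≡2; β=9, v≡1 (mod 3); (2|3)=-1, (1|3)=+1; sign (−1)^1·-1^9·+1^13 = +1.
(a,b)_2: α=-13, β=-8; u≡5, v≡3 (mod 8); ε(u)ε(v)=0·1, αω(v)=-13·1, βω(u)=-8·1; sum ≡ 1  ⇒  -1.
(a,b)_∞: sgn(42)=+, sgn(1155)=+, so +1.
Ram(42, 1155) = {2, 5}; no ℚ_2-point on the conic.

[2, 5]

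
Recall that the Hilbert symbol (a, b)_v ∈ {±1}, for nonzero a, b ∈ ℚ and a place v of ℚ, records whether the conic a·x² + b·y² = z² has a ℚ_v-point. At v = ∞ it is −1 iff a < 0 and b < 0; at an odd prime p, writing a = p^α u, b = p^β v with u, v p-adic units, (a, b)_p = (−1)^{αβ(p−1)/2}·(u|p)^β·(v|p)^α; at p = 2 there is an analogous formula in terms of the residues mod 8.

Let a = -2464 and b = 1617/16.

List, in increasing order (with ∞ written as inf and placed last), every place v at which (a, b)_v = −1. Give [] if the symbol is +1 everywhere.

(a, b) ≡ (-154, 33) mod (ℚ^×)²; places V = {2, 3, 7, 11, ∞}.
(a,b)_2: α=5, β=-4; u≡3, v≡1 (mod 8); ε(u)ε(v)=1·0, αω(v)=5·0, βω(u)=-4·1; sum ≡ 0  ⇒  +1.
(a,b)_11: α=1, u≡7; β=1, v≡3 (mod 11); (7|11)=-1, (3|11)=+1; sign (−1)^1·-1^1·+1^1 = +1.
(a,b)_∞: sgn(-154)=−, sgn(33)=+, so +1.
(a,b)_3: α=0, u≡2; β=1, v≡2 (mod 3); (2|3)=-1, (2|3)=-1; sign (−1)^0·-1^1·-1^0 = -1.
(a,b)_7: α=1, u≡5; β=2, v≡6 (mod 7); (5|7)=-1, (6|7)=-1; sign (−1)^0·-1^2·-1^1 = -1.
(-154, 33 / ℚ) ramifies at {3, 7}: a division algebra.

[3, 7]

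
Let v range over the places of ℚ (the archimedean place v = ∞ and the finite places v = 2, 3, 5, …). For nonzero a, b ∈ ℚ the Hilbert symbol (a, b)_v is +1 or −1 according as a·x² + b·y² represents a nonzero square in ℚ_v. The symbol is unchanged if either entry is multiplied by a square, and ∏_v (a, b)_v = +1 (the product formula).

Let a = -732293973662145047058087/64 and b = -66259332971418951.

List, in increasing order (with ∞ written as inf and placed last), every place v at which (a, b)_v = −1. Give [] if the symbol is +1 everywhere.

Mod squares: a ≡ -434343, b ≡ -256151. Check v ∈ {∞, 2, 3, 7, 13, 23, 37, 43}.
v=2: v_2(a)=-6, v_2(b)=0; units ≡ 1, 1 (mod 8); ε·ε+αω+βω = 0·0+-6·0+0·0 ≡ 0  ⇒  (a,b)_2 = +1.
v=∞: -434343 < 0 and -256151 < 0  ⇒  (a,b)_∞ = -1.
v=23: a=23^4·(≡1), b=23^3·(≡6) mod 23; (1|23)=+1, (6|23)=+1; (−1)^{4·3·11}·(+1)^3·(+1)^4 = +1.
v=37: a=37^3·(≡3), b=37^1·(≡1) mod 37; (3|37)=+1, (1|37)=+1; (−1)^{3·1·18}·(+1)^1·(+1)^3 = +1.
v=13: a=13^3·(≡3), b=13^2·(≡10) mod 13; (3|13)=+1, (10|13)=+1; (−1)^{3·2·6}·(+1)^2·(+1)^3 = +1.
v=3: a=3^13·(≡2), b=3^10·(≡1) mod 3; (2|3)=-1, (1|3)=+1; (−1)^{13·10·1}·(-1)^10·(+1)^13 = +1.
v=7: a=7^3·(≡6), b=7^3·(≡6) mod 7; (6|7)=-1, (6|7)=-1; (−1)^{3·3·3}·(-1)^3·(-1)^3 = -1.
v=43: a=43^1·(≡13), b=43^1·(≡27) mod 43; (13|43)=+1, (27|43)=-1; (−1)^{1·1·21}·(+1)^1·(-1)^1 = +1.
Ram(-434343, -256151) = {7, ∞}; no ℚ_7-point on the conic.

[7, inf]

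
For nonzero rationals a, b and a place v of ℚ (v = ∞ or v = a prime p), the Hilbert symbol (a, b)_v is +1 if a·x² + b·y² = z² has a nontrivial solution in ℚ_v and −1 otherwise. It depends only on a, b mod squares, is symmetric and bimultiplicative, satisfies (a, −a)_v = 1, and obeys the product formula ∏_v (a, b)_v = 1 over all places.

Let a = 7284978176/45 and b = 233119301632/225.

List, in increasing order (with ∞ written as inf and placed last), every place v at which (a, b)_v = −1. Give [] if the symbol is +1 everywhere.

[5, 17, 29, 31]

(a, b) ≡ (2903770, 290377) mod (ℚ^×)²; places V = {2, 3, 5, 7, 17, 19, 29, 31, ∞}.
(a,b)_3: α=-2, u≡1; β=-2, v≡1 (mod 3); (1|3)=+1, (1|3)=+1; sign (−1)^0·+1^-2·+1^-2 = +1.
(a,b)_17: α=1, u≡3; β=1, v≡9 (mod 17); (3|17)=-1, (9|17)=+1; sign (−1)^0·-1^1·+1^1 = -1.
(a,b)_5: α=-1, u≡4; β=-2, v≡3 (mod 5); (4|5)=+1, (3|5)=-1; sign (−1)^0·+1^-2·-1^-1 = -1.
(a,b)_29: α=1, u≡16; β=1, v≡27 (mod 29); (16|29)=+1, (27|29)=-1; sign (−1)^0·+1^1·-1^1 = -1.
(a,b)_31: α=1, u≡1; β=1, v≡25 (mod 31); (1|31)=+1, (25|31)=+1; sign (−1)^1·+1^1·+1^1 = -1.
(a,b)_∞: sgn(2903770)=+, sgn(290377)=+, so +1.
(a,b)_7: α=2, u≡1; β=2, v≡5 (mod 7); (1|7)=+1, (5|7)=-1; sign (−1)^0·+1^2·-1^2 = +1.
(a,b)_19: α=1, u≡8; β=1, v≡17 (mod 19); (8|19)=-1, (17|19)=+1; sign (−1)^1·-1^1·+1^1 = +1.
(a,b)_2: α=9, β=14; u≡5, v≡1 (mod 8); ε(u)ε(v)=0·0, αω(v)=9·0, βω(u)=14·1; sum ≡ 0  ⇒  +1.
(2903770, 290377 / ℚ) ramifies at {5, 17, 29, 31}: a division algebra.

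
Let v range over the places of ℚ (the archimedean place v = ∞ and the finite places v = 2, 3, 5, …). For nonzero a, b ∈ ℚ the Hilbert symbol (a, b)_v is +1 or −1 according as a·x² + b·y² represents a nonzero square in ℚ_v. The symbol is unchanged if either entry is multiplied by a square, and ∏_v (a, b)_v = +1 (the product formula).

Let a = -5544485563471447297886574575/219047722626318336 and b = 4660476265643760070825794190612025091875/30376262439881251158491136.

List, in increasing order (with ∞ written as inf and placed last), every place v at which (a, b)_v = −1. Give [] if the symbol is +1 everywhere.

Mod squares: a ≡ -33263, b ≡ 2756205443. Check v ∈ {∞, 2, 3, 5, 7, 13, 17, 23, 29, 31, 37, 41, 43, 47}.
v=17: a=17^2·(≡11), b=17^2·(≡13) mod 17; (11|17)=-1, (13|17)=+1; (−1)^{2·2·8}·(-1)^2·(+1)^2 = +1.
v=31: a=31^1·(≡29), b=31^1·(≡15) mod 31; (29|31)=-1, (15|31)=-1; (−1)^{1·1·15}·(-1)^1·(-1)^1 = -1.
v=5: a=5^2·(≡2), b=5^4·(≡2) mod 5; (2|5)=-1, (2|5)=-1; (−1)^{2·4·2}·(-1)^4·(-1)^2 = +1.
v=29: a=29^1·(≡4), b=29^1·(≡3) mod 29; (4|29)=+1, (3|29)=-1; (−1)^{1·1·14}·(+1)^1·(-1)^1 = -1.
v=13: a=13^4·(≡9), b=13^6·(≡9) mod 13; (9|13)=+1, (9|13)=+1; (−1)^{4·6·6}·(+1)^6·(+1)^4 = +1.
v=∞: -33263 < 0 and 2756205443 > 0  ⇒  (a,b)_∞ = +1.
v=7: a=7^6·(≡2), b=7^10·(≡3) mod 7; (2|7)=+1, (3|7)=-1; (−1)^{6·10·3}·(+1)^10·(-1)^6 = +1.
v=43: a=43^2·(≡26), b=43^3·(≡9) mod 43; (26|43)=-1, (9|43)=+1; (−1)^{2·3·21}·(-1)^3·(+1)^2 = -1.
v=41: a=41^2·(≡38), b=41^3·(≡25) mod 41; (38|41)=-1, (25|41)=+1; (−1)^{2·3·20}·(-1)^3·(+1)^2 = -1.
v=3: a=3^-6·(≡1), b=3^-6·(≡2) mod 3; (1|3)=+1, (2|3)=-1; (−1)^{-6·-6·1}·(+1)^-6·(-1)^-6 = +1.
v=23: a=23^-4·(≡9), b=23^-6·(≡12) mod 23; (9|23)=+1, (12|23)=+1; (−1)^{-4·-6·11}·(+1)^-6·(+1)^-4 = +1.
v=47: a=47^2·(≡22), b=47^3·(≡7) mod 47; (22|47)=-1, (7|47)=+1; (−1)^{2·3·23}·(-1)^3·(+1)^2 = -1.
v=2: v_2(a)=-30, v_2(b)=-48; units ≡ 1, 3 (mod 8); ε·ε+αω+βω = 0·1+-30·1+-48·0 ≡ 0  ⇒  (a,b)_2 = +1.
v=37: a=37^1·(≡10), b=37^1·(≡6) mod 37; (10|37)=+1, (6|37)=-1; (−1)^{1·1·18}·(+1)^1·(-1)^1 = -1.
|Ram(-33263, 2756205443)| = 6, even; anisotropic at {29, 31, 37, 41, 43, 47}.

[29, 31, 37, 41, 43, 47]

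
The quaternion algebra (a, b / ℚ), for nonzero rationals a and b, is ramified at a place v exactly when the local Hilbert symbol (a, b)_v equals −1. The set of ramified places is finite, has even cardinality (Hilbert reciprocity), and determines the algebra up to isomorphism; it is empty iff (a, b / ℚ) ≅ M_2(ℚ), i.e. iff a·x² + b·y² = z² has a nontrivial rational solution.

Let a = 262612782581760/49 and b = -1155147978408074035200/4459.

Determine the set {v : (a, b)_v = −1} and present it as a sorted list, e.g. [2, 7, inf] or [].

[2, 3, 5, 19]

(a, b) ≡ (7410, -10171707) mod (ℚ^×)²; places V = {2, 3, 5, 7, 13, 19, 37, 53, ∞}.
(a,b)_13: α=1, u≡6; β=-1, v≡11 (mod 13); (6|13)=-1, (11|13)=-1; sign (−1)^0·-1^-1·-1^1 = +1.
(a,b)_∞: sgn(7410)=+, sgn(-10171707)=−, so +1.
(a,b)_5: α=1, u≡3; β=2, v≡3 (mod 5); (3|5)=-1, (3|5)=-1; sign (−1)^0·-1^2·-1^1 = -1.
(a,b)_7: α=-2, u≡2; β=-3, v≡4 (mod 7); (2|7)=+1, (4|7)=+1; sign (−1)^0·+1^-3·+1^-2 = +1.
(a,b)_53: α=2, u≡29; β=3, v≡36 (mod 53); (29|53)=+1, (36|53)=+1; sign (−1)^0·+1^3·+1^2 = +1.
(a,b)_2: α=11, β=14; u≡1, v≡5 (mod 8); ε(u)ε(v)=0·0, αω(v)=11·1, βω(u)=14·0; sum ≡ 1  ⇒  -1.
(a,b)_37: α=2, u≡11; β=3, v≡1 (mod 37); (11|37)=+1, (1|37)=+1; sign (−1)^0·+1^3·+1^2 = +1.
(a,b)_19: α=1, u≡18; β=1, v≡15 (mod 19); (18|19)=-1, (15|19)=-1; sign (−1)^1·-1^1·-1^1 = -1.
(a,b)_3: α=3, u≡1; β=9, v≡1 (mod 3); (1|3)=+1, (1|3)=+1; sign (−1)^1·+1^9·+1^3 = -1.
Ram(7410, -10171707) = {2, 3, 5, 19}; no ℚ_2-point on the conic.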